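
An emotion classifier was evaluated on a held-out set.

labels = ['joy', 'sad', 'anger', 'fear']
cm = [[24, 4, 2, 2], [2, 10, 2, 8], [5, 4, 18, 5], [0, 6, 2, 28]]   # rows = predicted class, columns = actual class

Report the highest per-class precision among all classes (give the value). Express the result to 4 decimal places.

0.7778

Per-class precision (TP/(TP+FP)):
  joy: TP=24, FP=4+2+2=8 → 24/32 = 0.75000
  sad: TP=10, FP=2+2+8=12 → 10/22 = 0.45455
  anger: TP=18, FP=5+4+5=14 → 18/32 = 0.56250
  fear: TP=28, FP=0+6+2=8 → 28/36 = 0.77778
Highest is class 'fear' with precision = 0.7778.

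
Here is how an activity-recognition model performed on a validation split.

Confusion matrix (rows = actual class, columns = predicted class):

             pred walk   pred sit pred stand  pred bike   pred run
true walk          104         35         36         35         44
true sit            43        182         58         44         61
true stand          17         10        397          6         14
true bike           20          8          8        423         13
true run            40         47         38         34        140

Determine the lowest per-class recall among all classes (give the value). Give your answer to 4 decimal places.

0.4094

Per-class recall (TP/(TP+FN)):
  walk: TP=104, FN=35+36+35+44=150 → 104/254 = 0.40945
  sit: TP=182, FN=43+58+44+61=206 → 182/388 = 0.46907
  stand: TP=397, FN=17+10+6+14=47 → 397/444 = 0.89414
  bike: TP=423, FN=20+8+8+13=49 → 423/472 = 0.89619
  run: TP=140, FN=40+47+38+34=159 → 140/299 = 0.46823
Lowest is class 'walk' with recall = 0.4094.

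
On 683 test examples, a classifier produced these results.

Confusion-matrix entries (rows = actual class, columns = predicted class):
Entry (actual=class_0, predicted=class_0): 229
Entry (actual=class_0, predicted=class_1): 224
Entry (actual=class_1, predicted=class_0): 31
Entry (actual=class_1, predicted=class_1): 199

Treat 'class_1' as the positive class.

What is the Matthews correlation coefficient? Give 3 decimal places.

0.361

MCC = (TP·TN − FP·FN) / √((TP+FP)(TP+FN)(TN+FP)(TN+FN))
Numerator = 199·229 − 224·31 = 38627
Denominator = √(423·230·453·260) = √11458816200 = 107045.8603
MCC = 38627 / 107045.8603 = 0.361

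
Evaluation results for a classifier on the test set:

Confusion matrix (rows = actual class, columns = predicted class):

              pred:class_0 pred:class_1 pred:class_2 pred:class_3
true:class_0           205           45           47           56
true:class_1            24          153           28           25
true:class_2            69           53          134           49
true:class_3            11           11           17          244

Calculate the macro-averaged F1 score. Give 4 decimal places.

Per-class F1 score (2·TP/(2·TP+FP+FN)):
  class_0: TP=205, FP=24+69+11=104, FN=45+47+56=148 → 410/662 = 0.61934
  class_1: TP=153, FP=45+53+11=109, FN=24+28+25=77 → 306/492 = 0.62195
  class_2: TP=134, FP=47+28+17=92, FN=69+53+49=171 → 268/531 = 0.50471
  class_3: TP=244, FP=56+25+49=130, FN=11+11+17=39 → 488/657 = 0.74277
Macro-F1 score = mean = (0.61934 + 0.62195 + 0.50471 + 0.74277) / 4 = 0.6222

0.6222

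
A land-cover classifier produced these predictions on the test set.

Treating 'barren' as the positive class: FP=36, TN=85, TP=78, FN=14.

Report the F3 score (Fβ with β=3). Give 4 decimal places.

0.8280

Fβ = (1+β²)·TP / ((1+β²)·TP + β²·FN + FP), with β²=9
= 10·78 / (10·78 + 9·14 + 36) = 0.8280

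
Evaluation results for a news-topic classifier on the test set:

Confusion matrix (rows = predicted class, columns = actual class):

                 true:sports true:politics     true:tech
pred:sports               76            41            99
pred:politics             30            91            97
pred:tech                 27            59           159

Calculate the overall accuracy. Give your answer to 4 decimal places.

0.4801

Accuracy = trace / total = (76+91+159=326) / 679 = 326/679 = 0.4801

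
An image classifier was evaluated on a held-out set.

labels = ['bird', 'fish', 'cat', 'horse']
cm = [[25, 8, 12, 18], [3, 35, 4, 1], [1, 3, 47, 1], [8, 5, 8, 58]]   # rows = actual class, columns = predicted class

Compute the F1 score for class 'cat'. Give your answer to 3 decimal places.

0.764

One-vs-rest for 'cat': TP = diagonal; FP = other classes predicted 'cat'; FN = 'cat' predicted as other.
F1 score = 2·TP/(2·TP+FP+FN).
cat: TP=47, FP=12+4+8=24, FN=1+3+1=5 → 94/123 = 0.7642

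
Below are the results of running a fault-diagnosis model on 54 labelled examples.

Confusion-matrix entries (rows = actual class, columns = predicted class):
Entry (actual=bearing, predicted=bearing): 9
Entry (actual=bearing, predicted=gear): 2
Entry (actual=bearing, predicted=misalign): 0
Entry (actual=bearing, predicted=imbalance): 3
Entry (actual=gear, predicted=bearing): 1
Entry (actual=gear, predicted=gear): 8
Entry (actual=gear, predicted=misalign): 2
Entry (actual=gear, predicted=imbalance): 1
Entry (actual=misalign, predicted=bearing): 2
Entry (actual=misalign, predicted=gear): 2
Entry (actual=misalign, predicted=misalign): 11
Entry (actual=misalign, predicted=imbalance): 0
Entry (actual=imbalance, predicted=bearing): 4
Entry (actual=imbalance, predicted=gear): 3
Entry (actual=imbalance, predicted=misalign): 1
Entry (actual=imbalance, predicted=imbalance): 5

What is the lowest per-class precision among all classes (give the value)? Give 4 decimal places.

Per-class precision (TP/(TP+FP)):
  bearing: TP=9, FP=1+2+4=7 → 9/16 = 0.56250
  gear: TP=8, FP=2+2+3=7 → 8/15 = 0.53333
  misalign: TP=11, FP=0+2+1=3 → 11/14 = 0.78571
  imbalance: TP=5, FP=3+1+0=4 → 5/9 = 0.55556
Lowest is class 'gear' with precision = 0.5333.

0.5333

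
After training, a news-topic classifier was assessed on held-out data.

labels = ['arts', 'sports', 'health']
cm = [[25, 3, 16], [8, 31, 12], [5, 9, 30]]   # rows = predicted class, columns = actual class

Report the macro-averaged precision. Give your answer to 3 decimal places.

0.619

Per-class precision (TP/(TP+FP)):
  arts: TP=25, FP=3+16=19 → 25/44 = 0.5682
  sports: TP=31, FP=8+12=20 → 31/51 = 0.6078
  health: TP=30, FP=5+9=14 → 30/44 = 0.6818
Macro-precision = mean = (0.5682 + 0.6078 + 0.6818) / 3 = 0.619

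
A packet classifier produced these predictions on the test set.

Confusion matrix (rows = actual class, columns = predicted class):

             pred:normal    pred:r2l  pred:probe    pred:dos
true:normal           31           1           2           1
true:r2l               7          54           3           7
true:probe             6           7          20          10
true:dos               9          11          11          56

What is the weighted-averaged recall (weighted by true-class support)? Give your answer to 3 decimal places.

0.682

Per-class recall (TP/(TP+FN)):
  normal: TP=31, FN=1+2+1=4 → 31/35 = 0.8857
  r2l: TP=54, FN=7+3+7=17 → 54/71 = 0.7606
  probe: TP=20, FN=6+7+10=23 → 20/43 = 0.4651
  dos: TP=56, FN=9+11+11=31 → 56/87 = 0.6437
Weighted-recall = Σ (supportᵢ/N)·recallᵢ with N=236: (35/236)·0.8857 + (71/236)·0.7606 + (43/236)·0.4651 + (87/236)·0.6437 = 0.682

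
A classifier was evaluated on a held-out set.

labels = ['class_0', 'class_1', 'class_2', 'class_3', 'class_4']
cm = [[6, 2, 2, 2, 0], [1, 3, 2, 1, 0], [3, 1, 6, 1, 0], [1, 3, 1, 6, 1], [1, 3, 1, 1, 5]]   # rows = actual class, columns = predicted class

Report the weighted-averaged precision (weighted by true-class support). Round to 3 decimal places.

0.546

Per-class precision (TP/(TP+FP)):
  class_0: TP=6, FP=1+3+1+1=6 → 6/12 = 0.5000
  class_1: TP=3, FP=2+1+3+3=9 → 3/12 = 0.2500
  class_2: TP=6, FP=2+2+1+1=6 → 6/12 = 0.5000
  class_3: TP=6, FP=2+1+1+1=5 → 6/11 = 0.5455
  class_4: TP=5, FP=0+0+0+1=1 → 5/6 = 0.8333
Weighted-precision = Σ (supportᵢ/N)·precisionᵢ with N=53: (12/53)·0.5000 + (7/53)·0.2500 + (11/53)·0.5000 + (12/53)·0.5455 + (11/53)·0.8333 = 0.546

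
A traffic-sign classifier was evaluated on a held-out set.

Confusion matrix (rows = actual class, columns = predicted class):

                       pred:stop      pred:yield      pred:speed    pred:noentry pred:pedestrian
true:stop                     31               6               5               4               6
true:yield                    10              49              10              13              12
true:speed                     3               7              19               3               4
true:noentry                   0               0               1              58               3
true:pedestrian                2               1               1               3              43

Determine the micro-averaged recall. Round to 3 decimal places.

Micro-averaging pools counts across classes: ΣTP=200, ΣFP=94, ΣFN=94.
Micro-recall = TP/(TP+FN) on pooled counts = 0.680 (equals overall accuracy in single-label multiclass).

0.680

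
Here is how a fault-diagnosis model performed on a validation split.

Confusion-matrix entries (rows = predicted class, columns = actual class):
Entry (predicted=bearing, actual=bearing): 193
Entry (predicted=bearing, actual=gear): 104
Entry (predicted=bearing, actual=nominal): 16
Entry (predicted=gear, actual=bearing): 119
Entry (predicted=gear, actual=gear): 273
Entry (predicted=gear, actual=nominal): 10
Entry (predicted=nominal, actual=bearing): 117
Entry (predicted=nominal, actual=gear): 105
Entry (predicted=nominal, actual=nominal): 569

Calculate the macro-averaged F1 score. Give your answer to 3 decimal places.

0.653

Per-class F1 score (2·TP/(2·TP+FP+FN)):
  bearing: TP=193, FP=104+16=120, FN=119+117=236 → 386/742 = 0.5202
  gear: TP=273, FP=119+10=129, FN=104+105=209 → 546/884 = 0.6176
  nominal: TP=569, FP=117+105=222, FN=16+10=26 → 1138/1386 = 0.8211
Macro-F1 score = mean = (0.5202 + 0.6176 + 0.8211) / 3 = 0.653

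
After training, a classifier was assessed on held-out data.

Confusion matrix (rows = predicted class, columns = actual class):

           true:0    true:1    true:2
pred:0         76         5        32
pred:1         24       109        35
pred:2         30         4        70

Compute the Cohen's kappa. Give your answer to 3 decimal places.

0.497

Observed agreement pₒ = trace/N = 255/385 = 0.6623
Expected agreement pₑ = Σ (rowᵢ·colᵢ)/N² = (130·113 + 118·168 + 137·104)/385² = 0.3290
κ = (pₒ − pₑ)/(1 − pₑ) = (0.6623 − 0.3290)/(1 − 0.3290) = 0.497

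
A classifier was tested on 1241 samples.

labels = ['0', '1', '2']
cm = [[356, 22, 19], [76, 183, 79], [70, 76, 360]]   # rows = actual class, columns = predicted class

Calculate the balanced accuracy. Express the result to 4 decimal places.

Balanced accuracy = mean of per-class recall.
  0: recall = 356/397 = 0.89673
  1: recall = 183/338 = 0.54142
  2: recall = 360/506 = 0.71146
Mean = (0.89673 + 0.54142 + 0.71146) / 3 = 0.7165

0.7165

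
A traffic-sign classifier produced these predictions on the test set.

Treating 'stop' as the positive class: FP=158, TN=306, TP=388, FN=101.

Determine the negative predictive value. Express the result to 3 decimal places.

NPV = TN/(TN+FN) = 306/(306+101) = 0.752

0.752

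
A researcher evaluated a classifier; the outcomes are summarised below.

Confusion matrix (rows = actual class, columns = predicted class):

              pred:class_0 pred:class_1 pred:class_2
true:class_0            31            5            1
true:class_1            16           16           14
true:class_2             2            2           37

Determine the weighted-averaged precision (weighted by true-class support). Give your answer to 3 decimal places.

Per-class precision (TP/(TP+FP)):
  class_0: TP=31, FP=16+2=18 → 31/49 = 0.6327
  class_1: TP=16, FP=5+2=7 → 16/23 = 0.6957
  class_2: TP=37, FP=1+14=15 → 37/52 = 0.7115
Weighted-precision = Σ (supportᵢ/N)·precisionᵢ with N=124: (37/124)·0.6327 + (46/124)·0.6957 + (41/124)·0.7115 = 0.682

0.682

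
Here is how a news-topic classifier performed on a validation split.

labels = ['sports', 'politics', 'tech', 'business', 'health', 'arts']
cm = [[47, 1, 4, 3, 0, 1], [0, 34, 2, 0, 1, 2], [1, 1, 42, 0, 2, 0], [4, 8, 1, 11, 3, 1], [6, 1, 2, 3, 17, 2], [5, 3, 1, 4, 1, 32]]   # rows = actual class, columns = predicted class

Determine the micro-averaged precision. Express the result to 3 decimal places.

0.744

Micro-averaging pools counts across classes: ΣTP=183, ΣFP=63, ΣFN=63.
Micro-precision = TP/(TP+FP) on pooled counts = 0.744 (equals overall accuracy in single-label multiclass).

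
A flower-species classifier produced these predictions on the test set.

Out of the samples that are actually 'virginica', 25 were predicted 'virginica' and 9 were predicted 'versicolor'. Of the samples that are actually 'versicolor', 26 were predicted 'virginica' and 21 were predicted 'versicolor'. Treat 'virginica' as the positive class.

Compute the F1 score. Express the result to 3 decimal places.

0.588

Precision = TP/(TP+FP) = 25/51 = 0.4902
Recall = TP/(TP+FN) = 25/34 = 0.7353
F1 = 2·TP/(2·TP+FP+FN) = 50/85 = 0.588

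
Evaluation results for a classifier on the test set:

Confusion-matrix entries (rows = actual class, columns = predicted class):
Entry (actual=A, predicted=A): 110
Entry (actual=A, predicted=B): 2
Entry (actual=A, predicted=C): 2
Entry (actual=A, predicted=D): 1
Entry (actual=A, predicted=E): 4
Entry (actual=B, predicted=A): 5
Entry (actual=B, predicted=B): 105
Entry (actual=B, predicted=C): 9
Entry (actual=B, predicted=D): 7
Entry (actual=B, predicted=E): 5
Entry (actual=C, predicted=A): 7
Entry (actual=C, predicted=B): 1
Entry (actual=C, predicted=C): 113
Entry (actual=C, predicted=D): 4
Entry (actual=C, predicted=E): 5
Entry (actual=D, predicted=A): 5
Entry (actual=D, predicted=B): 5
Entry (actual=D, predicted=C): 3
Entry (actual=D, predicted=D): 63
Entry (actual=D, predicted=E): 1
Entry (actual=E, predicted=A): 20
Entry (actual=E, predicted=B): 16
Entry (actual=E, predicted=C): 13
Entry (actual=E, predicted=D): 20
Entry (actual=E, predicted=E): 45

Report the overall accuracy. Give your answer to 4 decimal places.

0.7636

Accuracy = trace / total = (110+105+113+63+45=436) / 571 = 436/571 = 0.7636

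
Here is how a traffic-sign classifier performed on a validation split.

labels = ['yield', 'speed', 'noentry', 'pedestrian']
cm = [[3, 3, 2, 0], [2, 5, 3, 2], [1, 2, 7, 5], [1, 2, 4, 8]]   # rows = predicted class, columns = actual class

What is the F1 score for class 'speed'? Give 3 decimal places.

One-vs-rest for 'speed': TP = diagonal; FP = other classes predicted 'speed'; FN = 'speed' predicted as other.
F1 score = 2·TP/(2·TP+FP+FN).
speed: TP=5, FP=2+3+2=7, FN=3+2+2=7 → 10/24 = 0.4167

0.417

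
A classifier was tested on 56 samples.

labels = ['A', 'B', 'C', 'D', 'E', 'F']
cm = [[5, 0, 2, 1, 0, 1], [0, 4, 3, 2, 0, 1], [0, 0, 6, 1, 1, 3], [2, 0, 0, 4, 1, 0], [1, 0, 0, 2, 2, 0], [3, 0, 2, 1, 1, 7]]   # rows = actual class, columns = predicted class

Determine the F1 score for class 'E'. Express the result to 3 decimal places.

Treat 'E' as positive and all other classes as negative.
F1 score = 2·TP/(2·TP+FP+FN).
E: TP=2, FP=0+0+1+1+1=3, FN=1+0+0+2+0=3 → 4/10 = 0.4000

0.400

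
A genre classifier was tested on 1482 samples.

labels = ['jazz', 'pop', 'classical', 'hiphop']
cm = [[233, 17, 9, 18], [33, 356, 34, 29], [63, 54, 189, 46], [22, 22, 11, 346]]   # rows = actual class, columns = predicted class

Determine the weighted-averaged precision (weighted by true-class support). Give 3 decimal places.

Per-class precision (TP/(TP+FP)):
  jazz: TP=233, FP=33+63+22=118 → 233/351 = 0.6638
  pop: TP=356, FP=17+54+22=93 → 356/449 = 0.7929
  classical: TP=189, FP=9+34+11=54 → 189/243 = 0.7778
  hiphop: TP=346, FP=18+29+46=93 → 346/439 = 0.7882
Weighted-precision = Σ (supportᵢ/N)·precisionᵢ with N=1482: (277/1482)·0.6638 + (452/1482)·0.7929 + (352/1482)·0.7778 + (401/1482)·0.7882 = 0.764

0.764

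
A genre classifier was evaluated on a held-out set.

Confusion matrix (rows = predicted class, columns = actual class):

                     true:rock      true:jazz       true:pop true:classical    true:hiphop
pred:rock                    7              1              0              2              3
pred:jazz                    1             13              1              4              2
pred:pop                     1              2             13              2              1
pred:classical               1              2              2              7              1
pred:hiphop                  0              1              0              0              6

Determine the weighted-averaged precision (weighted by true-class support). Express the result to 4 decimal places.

0.6481

Per-class precision (TP/(TP+FP)):
  rock: TP=7, FP=1+0+2+3=6 → 7/13 = 0.53846
  jazz: TP=13, FP=1+1+4+2=8 → 13/21 = 0.61905
  pop: TP=13, FP=1+2+2+1=6 → 13/19 = 0.68421
  classical: TP=7, FP=1+2+2+1=6 → 7/13 = 0.53846
  hiphop: TP=6, FP=0+1+0+0=1 → 6/7 = 0.85714
Weighted-precision = Σ (supportᵢ/N)·precisionᵢ with N=73: (10/73)·0.53846 + (19/73)·0.61905 + (16/73)·0.68421 + (15/73)·0.53846 + (13/73)·0.85714 = 0.6481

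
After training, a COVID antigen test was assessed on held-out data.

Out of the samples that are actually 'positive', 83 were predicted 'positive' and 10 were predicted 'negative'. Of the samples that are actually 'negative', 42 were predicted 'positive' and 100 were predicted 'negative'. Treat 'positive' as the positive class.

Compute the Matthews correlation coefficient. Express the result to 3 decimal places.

0.585

MCC = (TP·TN − FP·FN) / √((TP+FP)(TP+FN)(TN+FP)(TN+FN))
Numerator = 83·100 − 42·10 = 7880
Denominator = √(125·93·142·110) = √181582500 = 13475.2551
MCC = 7880 / 13475.2551 = 0.585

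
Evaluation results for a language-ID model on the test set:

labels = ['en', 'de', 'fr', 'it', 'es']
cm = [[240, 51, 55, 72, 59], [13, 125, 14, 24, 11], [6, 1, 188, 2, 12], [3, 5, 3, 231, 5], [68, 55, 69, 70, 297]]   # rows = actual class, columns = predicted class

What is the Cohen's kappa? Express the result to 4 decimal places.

0.5508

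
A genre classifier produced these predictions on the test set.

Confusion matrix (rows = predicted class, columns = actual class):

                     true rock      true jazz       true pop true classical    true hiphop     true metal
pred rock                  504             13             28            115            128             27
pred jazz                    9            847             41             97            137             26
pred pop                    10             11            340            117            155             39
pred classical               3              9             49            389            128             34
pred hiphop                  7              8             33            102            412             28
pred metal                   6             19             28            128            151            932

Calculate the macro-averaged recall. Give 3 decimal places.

0.694

Per-class recall (TP/(TP+FN)):
  rock: TP=504, FN=9+10+3+7+6=35 → 504/539 = 0.9351
  jazz: TP=847, FN=13+11+9+8+19=60 → 847/907 = 0.9338
  pop: TP=340, FN=28+41+49+33+28=179 → 340/519 = 0.6551
  classical: TP=389, FN=115+97+117+102+128=559 → 389/948 = 0.4103
  hiphop: TP=412, FN=128+137+155+128+151=699 → 412/1111 = 0.3708
  metal: TP=932, FN=27+26+39+34+28=154 → 932/1086 = 0.8582
Macro-recall = mean = (0.9351 + 0.9338 + 0.6551 + 0.4103 + 0.3708 + 0.8582) / 6 = 0.694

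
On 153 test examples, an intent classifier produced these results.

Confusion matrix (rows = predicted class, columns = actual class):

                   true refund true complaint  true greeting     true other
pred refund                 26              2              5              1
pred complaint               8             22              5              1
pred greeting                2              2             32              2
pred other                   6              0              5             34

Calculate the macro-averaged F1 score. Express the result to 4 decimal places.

Per-class F1 score (2·TP/(2·TP+FP+FN)):
  refund: TP=26, FP=2+5+1=8, FN=8+2+6=16 → 52/76 = 0.68421
  complaint: TP=22, FP=8+5+1=14, FN=2+2+0=4 → 44/62 = 0.70968
  greeting: TP=32, FP=2+2+2=6, FN=5+5+5=15 → 64/85 = 0.75294
  other: TP=34, FP=6+0+5=11, FN=1+1+2=4 → 68/83 = 0.81928
Macro-F1 score = mean = (0.68421 + 0.70968 + 0.75294 + 0.81928) / 4 = 0.7415

0.7415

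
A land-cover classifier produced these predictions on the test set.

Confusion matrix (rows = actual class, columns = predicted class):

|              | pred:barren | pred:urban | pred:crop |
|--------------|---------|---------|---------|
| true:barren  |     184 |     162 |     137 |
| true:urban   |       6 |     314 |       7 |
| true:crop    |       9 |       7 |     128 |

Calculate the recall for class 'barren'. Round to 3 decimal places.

Take TP from the diagonal, FP from the rest of the 'barren' prediction marginal, FN from the rest of the 'barren' actual marginal.
recall = TP/(TP+FN).
barren: TP=184, FN=162+137=299 → 184/483 = 0.3810

0.381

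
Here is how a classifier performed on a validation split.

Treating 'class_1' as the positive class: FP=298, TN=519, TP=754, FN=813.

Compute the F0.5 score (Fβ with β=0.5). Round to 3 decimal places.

Fβ = (1+β²)·TP / ((1+β²)·TP + β²·FN + FP), with β²=1/4
= 1.25·754 / (1.25·754 + 0.25·813 + 298) = 0.653

0.653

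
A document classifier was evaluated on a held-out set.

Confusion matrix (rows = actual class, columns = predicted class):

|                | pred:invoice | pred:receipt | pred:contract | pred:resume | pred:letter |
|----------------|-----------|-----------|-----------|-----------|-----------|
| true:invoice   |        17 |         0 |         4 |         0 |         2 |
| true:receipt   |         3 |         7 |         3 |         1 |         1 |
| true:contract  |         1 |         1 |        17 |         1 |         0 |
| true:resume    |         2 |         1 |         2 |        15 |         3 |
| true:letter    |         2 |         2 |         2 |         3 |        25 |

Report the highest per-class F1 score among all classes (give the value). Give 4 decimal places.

0.7692

Per-class F1 score (2·TP/(2·TP+FP+FN)):
  invoice: TP=17, FP=3+1+2+2=8, FN=0+4+0+2=6 → 34/48 = 0.70833
  receipt: TP=7, FP=0+1+1+2=4, FN=3+3+1+1=8 → 14/26 = 0.53846
  contract: TP=17, FP=4+3+2+2=11, FN=1+1+1+0=3 → 34/48 = 0.70833
  resume: TP=15, FP=0+1+1+3=5, FN=2+1+2+3=8 → 30/43 = 0.69767
  letter: TP=25, FP=2+1+0+3=6, FN=2+2+2+3=9 → 50/65 = 0.76923
Highest is class 'letter' with F1 score = 0.7692.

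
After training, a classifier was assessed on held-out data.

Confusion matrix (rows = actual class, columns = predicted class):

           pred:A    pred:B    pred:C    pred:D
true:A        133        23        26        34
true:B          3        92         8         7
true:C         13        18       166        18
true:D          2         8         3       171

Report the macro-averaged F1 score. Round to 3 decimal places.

0.770

Per-class F1 score (2·TP/(2·TP+FP+FN)):
  A: TP=133, FP=3+13+2=18, FN=23+26+34=83 → 266/367 = 0.7248
  B: TP=92, FP=23+18+8=49, FN=3+8+7=18 → 184/251 = 0.7331
  C: TP=166, FP=26+8+3=37, FN=13+18+18=49 → 332/418 = 0.7943
  D: TP=171, FP=34+7+18=59, FN=2+8+3=13 → 342/414 = 0.8261
Macro-F1 score = mean = (0.7248 + 0.7331 + 0.7943 + 0.8261) / 4 = 0.770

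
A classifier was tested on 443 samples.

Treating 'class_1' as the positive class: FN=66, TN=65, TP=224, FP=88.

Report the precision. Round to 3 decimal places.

Precision = TP/(TP+FP) = 224/(224+88) = 224/312 = 0.718

0.718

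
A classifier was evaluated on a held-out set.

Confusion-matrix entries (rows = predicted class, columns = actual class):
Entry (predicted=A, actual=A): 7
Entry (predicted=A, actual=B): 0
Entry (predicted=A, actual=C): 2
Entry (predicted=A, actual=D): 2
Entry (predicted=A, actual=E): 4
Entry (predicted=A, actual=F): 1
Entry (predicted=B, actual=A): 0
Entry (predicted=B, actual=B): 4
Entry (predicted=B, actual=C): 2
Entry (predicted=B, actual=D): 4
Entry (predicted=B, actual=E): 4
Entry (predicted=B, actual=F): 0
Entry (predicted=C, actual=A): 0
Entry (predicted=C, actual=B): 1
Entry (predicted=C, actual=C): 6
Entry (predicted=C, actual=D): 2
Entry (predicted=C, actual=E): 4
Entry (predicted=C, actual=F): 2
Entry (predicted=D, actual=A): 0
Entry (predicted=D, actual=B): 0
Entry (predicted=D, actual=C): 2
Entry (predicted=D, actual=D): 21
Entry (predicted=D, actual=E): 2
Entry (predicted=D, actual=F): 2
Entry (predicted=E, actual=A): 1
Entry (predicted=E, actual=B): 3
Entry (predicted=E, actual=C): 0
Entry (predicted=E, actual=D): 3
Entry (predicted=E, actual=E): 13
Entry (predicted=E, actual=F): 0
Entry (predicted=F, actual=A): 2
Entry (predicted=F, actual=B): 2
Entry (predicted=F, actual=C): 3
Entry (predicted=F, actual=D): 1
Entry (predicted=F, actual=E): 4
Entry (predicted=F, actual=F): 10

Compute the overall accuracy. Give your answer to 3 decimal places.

0.535

Accuracy = trace / total = (7+4+6+21+13+10=61) / 114 = 61/114 = 0.535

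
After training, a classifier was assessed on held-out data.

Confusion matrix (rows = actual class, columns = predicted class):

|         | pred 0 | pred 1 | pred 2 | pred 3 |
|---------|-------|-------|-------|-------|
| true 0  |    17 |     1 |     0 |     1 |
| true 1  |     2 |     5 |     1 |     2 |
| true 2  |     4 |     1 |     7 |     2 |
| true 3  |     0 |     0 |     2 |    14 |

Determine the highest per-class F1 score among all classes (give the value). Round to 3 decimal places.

0.810

Per-class F1 score (2·TP/(2·TP+FP+FN)):
  0: TP=17, FP=2+4+0=6, FN=1+0+1=2 → 34/42 = 0.8095
  1: TP=5, FP=1+1+0=2, FN=2+1+2=5 → 10/17 = 0.5882
  2: TP=7, FP=0+1+2=3, FN=4+1+2=7 → 14/24 = 0.5833
  3: TP=14, FP=1+2+2=5, FN=0+0+2=2 → 28/35 = 0.8000
Highest is class '0' with F1 score = 0.810.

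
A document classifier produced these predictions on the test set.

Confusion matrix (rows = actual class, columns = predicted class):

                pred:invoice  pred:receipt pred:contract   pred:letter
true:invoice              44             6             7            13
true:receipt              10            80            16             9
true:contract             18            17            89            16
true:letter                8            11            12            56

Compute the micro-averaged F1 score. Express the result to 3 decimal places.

0.653

Micro-averaging pools counts across classes: ΣTP=269, ΣFP=143, ΣFN=143.
Micro-F1 score = 2·TP/(2·TP+FP+FN) on pooled counts = 0.653 (equals overall accuracy in single-label multiclass).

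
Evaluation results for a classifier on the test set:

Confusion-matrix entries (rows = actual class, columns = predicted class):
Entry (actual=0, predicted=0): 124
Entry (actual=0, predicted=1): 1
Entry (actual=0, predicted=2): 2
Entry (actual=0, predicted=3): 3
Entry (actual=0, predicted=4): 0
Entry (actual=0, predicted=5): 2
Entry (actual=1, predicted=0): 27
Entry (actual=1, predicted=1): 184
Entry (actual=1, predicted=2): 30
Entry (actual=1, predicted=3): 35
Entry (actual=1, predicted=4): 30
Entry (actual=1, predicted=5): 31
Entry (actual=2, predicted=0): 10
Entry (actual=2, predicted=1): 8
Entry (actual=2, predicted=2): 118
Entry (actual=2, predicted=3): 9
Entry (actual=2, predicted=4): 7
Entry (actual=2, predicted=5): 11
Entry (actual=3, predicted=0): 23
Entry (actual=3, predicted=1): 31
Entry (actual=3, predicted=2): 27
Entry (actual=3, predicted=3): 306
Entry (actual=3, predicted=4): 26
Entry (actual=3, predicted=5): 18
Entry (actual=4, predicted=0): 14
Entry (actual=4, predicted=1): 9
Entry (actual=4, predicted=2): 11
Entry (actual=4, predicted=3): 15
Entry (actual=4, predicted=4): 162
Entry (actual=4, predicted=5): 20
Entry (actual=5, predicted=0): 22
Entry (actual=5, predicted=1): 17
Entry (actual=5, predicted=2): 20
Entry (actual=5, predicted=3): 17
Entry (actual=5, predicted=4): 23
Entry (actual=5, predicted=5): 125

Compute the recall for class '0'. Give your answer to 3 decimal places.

One-vs-rest for '0': TP = diagonal; FP = other classes predicted '0'; FN = '0' predicted as other.
recall = TP/(TP+FN).
0: TP=124, FN=1+2+3+0+2=8 → 124/132 = 0.9394

0.939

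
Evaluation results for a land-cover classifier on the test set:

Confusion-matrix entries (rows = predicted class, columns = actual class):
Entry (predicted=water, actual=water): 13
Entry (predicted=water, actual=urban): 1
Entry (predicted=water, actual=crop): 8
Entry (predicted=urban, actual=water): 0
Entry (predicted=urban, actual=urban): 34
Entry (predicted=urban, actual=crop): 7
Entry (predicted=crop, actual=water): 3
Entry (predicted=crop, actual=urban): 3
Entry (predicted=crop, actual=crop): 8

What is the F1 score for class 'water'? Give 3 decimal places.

F1 score = 2·TP/(2·TP+FP+FN).
water: TP=13, FP=1+8=9, FN=0+3=3 → 26/38 = 0.6842

0.684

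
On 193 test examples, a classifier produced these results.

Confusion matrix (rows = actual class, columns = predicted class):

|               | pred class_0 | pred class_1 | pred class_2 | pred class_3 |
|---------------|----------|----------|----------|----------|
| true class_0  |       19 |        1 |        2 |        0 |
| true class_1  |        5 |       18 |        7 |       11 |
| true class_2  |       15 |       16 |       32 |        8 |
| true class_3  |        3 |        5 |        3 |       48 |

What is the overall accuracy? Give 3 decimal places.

0.606

Accuracy = trace / total = (19+18+32+48=117) / 193 = 117/193 = 0.606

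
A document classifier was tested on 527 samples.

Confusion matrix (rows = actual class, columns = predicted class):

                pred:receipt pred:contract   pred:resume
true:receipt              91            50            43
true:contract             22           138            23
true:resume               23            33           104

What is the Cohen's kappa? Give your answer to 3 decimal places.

0.448

Observed agreement pₒ = trace/N = 333/527 = 0.6319
Expected agreement pₑ = Σ (rowᵢ·colᵢ)/N² = (184·136 + 183·221 + 160·170)/527² = 0.3337
κ = (pₒ − pₑ)/(1 − pₑ) = (0.6319 − 0.3337)/(1 − 0.3337) = 0.448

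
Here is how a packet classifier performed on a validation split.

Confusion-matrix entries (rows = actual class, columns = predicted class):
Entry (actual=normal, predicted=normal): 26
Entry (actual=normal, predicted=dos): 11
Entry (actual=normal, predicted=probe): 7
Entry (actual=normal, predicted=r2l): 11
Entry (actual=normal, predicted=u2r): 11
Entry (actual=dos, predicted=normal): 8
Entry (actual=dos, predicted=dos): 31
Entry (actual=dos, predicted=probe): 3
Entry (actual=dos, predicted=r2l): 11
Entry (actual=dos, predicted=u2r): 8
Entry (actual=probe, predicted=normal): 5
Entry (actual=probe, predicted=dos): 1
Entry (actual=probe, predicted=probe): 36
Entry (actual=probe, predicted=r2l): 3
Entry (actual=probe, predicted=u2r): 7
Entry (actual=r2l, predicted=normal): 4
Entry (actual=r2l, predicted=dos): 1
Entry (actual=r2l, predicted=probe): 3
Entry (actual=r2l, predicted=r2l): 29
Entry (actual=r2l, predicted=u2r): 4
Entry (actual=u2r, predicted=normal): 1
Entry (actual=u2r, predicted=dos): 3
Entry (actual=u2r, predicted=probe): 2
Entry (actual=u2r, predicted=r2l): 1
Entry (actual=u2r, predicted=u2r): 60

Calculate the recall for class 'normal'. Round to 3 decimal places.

0.394

One-vs-rest for 'normal': TP = diagonal; FP = other classes predicted 'normal'; FN = 'normal' predicted as other.
recall = TP/(TP+FN).
normal: TP=26, FN=11+7+11+11=40 → 26/66 = 0.3939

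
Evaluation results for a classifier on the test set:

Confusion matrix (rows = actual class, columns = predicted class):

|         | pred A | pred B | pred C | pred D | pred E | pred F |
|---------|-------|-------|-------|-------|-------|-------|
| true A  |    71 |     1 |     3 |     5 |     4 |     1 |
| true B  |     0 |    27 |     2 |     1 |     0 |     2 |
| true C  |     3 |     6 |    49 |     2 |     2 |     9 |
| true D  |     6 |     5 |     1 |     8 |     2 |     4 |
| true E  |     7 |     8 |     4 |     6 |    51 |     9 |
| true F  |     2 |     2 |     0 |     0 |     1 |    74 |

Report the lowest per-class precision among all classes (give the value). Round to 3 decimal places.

0.364

Per-class precision (TP/(TP+FP)):
  A: TP=71, FP=0+3+6+7+2=18 → 71/89 = 0.7978
  B: TP=27, FP=1+6+5+8+2=22 → 27/49 = 0.5510
  C: TP=49, FP=3+2+1+4+0=10 → 49/59 = 0.8305
  D: TP=8, FP=5+1+2+6+0=14 → 8/22 = 0.3636
  E: TP=51, FP=4+0+2+2+1=9 → 51/60 = 0.8500
  F: TP=74, FP=1+2+9+4+9=25 → 74/99 = 0.7475
Lowest is class 'D' with precision = 0.364.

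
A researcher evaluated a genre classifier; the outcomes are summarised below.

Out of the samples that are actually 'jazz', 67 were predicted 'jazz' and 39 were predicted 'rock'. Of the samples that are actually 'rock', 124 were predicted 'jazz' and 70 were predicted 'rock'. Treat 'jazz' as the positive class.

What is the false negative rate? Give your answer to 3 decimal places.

0.368

FNR = FN/(FN+TP) = 39/(39+67) = 0.368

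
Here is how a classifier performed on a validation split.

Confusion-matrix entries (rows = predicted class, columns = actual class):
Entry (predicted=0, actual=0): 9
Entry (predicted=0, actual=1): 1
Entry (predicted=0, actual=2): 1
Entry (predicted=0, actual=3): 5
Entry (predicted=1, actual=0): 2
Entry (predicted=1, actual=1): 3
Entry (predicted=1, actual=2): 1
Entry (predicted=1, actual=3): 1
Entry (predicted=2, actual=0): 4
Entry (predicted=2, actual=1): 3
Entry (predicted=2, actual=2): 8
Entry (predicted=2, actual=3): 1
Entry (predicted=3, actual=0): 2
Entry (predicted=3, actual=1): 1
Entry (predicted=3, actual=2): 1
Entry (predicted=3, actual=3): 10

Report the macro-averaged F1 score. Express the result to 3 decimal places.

0.546

Per-class F1 score (2·TP/(2·TP+FP+FN)):
  0: TP=9, FP=1+1+5=7, FN=2+4+2=8 → 18/33 = 0.5455
  1: TP=3, FP=2+1+1=4, FN=1+3+1=5 → 6/15 = 0.4000
  2: TP=8, FP=4+3+1=8, FN=1+1+1=3 → 16/27 = 0.5926
  3: TP=10, FP=2+1+1=4, FN=5+1+1=7 → 20/31 = 0.6452
Macro-F1 score = mean = (0.5455 + 0.4000 + 0.5926 + 0.6452) / 4 = 0.546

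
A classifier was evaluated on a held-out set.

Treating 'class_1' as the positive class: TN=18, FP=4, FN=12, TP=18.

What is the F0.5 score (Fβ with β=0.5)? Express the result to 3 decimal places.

0.763

Fβ = (1+β²)·TP / ((1+β²)·TP + β²·FN + FP), with β²=1/4
= 1.25·18 / (1.25·18 + 0.25·12 + 4) = 0.763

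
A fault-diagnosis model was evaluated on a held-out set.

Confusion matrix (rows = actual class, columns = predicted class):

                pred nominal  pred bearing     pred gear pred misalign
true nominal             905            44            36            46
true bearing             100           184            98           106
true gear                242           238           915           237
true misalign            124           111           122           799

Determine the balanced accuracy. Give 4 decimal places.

0.6267

Balanced accuracy = mean of per-class recall.
  nominal: recall = 905/1031 = 0.87779
  bearing: recall = 184/488 = 0.37705
  gear: recall = 915/1632 = 0.56066
  misalign: recall = 799/1156 = 0.69118
Mean = (0.87779 + 0.37705 + 0.56066 + 0.69118) / 4 = 0.6267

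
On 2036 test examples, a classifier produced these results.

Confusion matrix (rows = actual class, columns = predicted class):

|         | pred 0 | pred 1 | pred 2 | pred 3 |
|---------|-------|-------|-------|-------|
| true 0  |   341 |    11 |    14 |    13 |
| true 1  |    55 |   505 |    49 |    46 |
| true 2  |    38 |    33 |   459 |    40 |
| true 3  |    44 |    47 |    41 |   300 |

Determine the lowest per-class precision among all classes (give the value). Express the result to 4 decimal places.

Per-class precision (TP/(TP+FP)):
  0: TP=341, FP=55+38+44=137 → 341/478 = 0.71339
  1: TP=505, FP=11+33+47=91 → 505/596 = 0.84732
  2: TP=459, FP=14+49+41=104 → 459/563 = 0.81528
  3: TP=300, FP=13+46+40=99 → 300/399 = 0.75188
Lowest is class '0' with precision = 0.7134.

0.7134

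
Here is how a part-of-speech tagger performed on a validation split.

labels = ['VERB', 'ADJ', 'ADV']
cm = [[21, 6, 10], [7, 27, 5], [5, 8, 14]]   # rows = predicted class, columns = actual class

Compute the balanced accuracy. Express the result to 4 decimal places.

0.5926

Balanced accuracy = mean of per-class recall.
  VERB: recall = 21/33 = 0.63636
  ADJ: recall = 27/41 = 0.65854
  ADV: recall = 14/29 = 0.48276
Mean = (0.63636 + 0.65854 + 0.48276) / 3 = 0.5926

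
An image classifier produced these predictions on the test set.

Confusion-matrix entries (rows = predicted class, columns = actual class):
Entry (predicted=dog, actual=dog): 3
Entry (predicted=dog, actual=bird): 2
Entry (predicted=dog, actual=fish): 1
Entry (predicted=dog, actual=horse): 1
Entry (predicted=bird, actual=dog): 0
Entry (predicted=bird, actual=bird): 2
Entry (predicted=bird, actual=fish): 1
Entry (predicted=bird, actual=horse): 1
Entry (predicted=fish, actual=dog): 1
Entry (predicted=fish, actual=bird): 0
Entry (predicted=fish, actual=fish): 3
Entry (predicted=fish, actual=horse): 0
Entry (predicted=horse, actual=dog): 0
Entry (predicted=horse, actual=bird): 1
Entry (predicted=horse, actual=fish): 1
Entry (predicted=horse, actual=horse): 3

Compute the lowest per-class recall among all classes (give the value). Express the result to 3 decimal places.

0.400

Per-class recall (TP/(TP+FN)):
  dog: TP=3, FN=0+1+0=1 → 3/4 = 0.7500
  bird: TP=2, FN=2+0+1=3 → 2/5 = 0.4000
  fish: TP=3, FN=1+1+1=3 → 3/6 = 0.5000
  horse: TP=3, FN=1+1+0=2 → 3/5 = 0.6000
Lowest is class 'bird' with recall = 0.400.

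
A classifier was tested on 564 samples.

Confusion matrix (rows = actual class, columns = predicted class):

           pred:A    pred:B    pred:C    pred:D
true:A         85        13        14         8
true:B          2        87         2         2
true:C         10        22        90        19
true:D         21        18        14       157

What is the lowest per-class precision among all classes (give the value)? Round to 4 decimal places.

Per-class precision (TP/(TP+FP)):
  A: TP=85, FP=2+10+21=33 → 85/118 = 0.72034
  B: TP=87, FP=13+22+18=53 → 87/140 = 0.62143
  C: TP=90, FP=14+2+14=30 → 90/120 = 0.75000
  D: TP=157, FP=8+2+19=29 → 157/186 = 0.84409
Lowest is class 'B' with precision = 0.6214.

0.6214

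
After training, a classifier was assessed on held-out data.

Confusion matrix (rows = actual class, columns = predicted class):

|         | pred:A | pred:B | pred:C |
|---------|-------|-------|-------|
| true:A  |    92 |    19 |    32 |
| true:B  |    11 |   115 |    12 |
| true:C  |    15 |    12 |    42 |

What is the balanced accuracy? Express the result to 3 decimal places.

Balanced accuracy = mean of per-class recall.
  A: recall = 92/143 = 0.6434
  B: recall = 115/138 = 0.8333
  C: recall = 42/69 = 0.6087
Mean = (0.6434 + 0.8333 + 0.6087) / 3 = 0.695

0.695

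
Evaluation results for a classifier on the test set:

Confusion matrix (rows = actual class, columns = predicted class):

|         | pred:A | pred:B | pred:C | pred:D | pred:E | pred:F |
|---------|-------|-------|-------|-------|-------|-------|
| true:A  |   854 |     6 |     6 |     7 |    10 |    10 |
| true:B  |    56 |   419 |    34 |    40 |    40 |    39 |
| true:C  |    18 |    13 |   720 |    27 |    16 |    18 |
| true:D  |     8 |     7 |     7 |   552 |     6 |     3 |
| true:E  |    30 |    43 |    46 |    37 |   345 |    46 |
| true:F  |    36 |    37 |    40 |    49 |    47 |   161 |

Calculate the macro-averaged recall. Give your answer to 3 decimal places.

Per-class recall (TP/(TP+FN)):
  A: TP=854, FN=6+6+7+10+10=39 → 854/893 = 0.9563
  B: TP=419, FN=56+34+40+40+39=209 → 419/628 = 0.6672
  C: TP=720, FN=18+13+27+16+18=92 → 720/812 = 0.8867
  D: TP=552, FN=8+7+7+6+3=31 → 552/583 = 0.9468
  E: TP=345, FN=30+43+46+37+46=202 → 345/547 = 0.6307
  F: TP=161, FN=36+37+40+49+47=209 → 161/370 = 0.4351
Macro-recall = mean = (0.9563 + 0.6672 + 0.8867 + 0.9468 + 0.6307 + 0.4351) / 6 = 0.754

0.754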